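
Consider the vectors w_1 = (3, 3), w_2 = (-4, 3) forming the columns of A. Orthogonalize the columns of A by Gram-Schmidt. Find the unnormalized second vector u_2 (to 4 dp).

w_1 = (3, 3); ‖w_1‖ = 4.2426, so e_1 = (0.7071, 0.7071).
e_1·w_2 = 0.7071·(-4) + 0.7071·3 = -0.7071.
u_2 = w_2 + 0.7071·e_1 = (-3.5000, 3.5000).

u_2 = (-3.5000, 3.5000)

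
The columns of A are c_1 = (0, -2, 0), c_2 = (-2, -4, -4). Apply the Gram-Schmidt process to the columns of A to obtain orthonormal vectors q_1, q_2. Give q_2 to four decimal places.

c_1 = (0, -2, 0); ‖c_1‖ = 2.0000, so q_1 = (0.0000, -1.0000, 0.0000).
q_1·c_2 = 0.0000·(-2) + (-1.0000)·(-4) + 0.0000·(-4) = 4.0000.
u_2 = c_2 − 4.0000·q_1 = (-2.0000, 0.0000, -4.0000).
‖u_2‖ = 4.4721, so q_2 = (-0.4472, 0.0000, -0.8944).

q_2 = (-0.4472, 0.0000, -0.8944)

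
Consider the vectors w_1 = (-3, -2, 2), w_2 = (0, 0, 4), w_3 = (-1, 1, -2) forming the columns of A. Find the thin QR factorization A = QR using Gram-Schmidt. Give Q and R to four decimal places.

e_1 = w_1/‖w_1‖ = (-3, -2, 2)/4.1231 = (-0.7276, -0.4851, 0.4851).
r_{12} = e_1·w_2 = 1.9403.
u_2 = w_2 − 1.9403·e_1 = (1.4118, 0.9412, 3.0588).
‖u_2‖ = 3.4979, so e_2 = (0.4036, 0.2691, 0.8745).
r_{13} = e_1·w_3 = -0.7276; r_{23} = e_2·w_3 = -1.8835.
u_3 = w_3 + 0.7276·e_1 + 1.8835·e_2 = (-0.7692, 1.1538, 0.0000).
‖u_3‖ = 1.3868, so e_3 = (-0.5547, 0.8321, 0.0000).

Q = [[-0.7276, 0.4036, -0.5547], [-0.4851, 0.2691, 0.8321], [0.4851, 0.8745, 0.0000]], R = [[4.1231, 1.9403, -0.7276], [0.0000, 3.4979, -1.8835], [0.0000, 0.0000, 1.3868]]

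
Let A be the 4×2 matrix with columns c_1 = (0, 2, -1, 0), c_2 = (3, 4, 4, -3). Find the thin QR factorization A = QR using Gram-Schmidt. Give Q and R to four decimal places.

c_1 = (0, 2, -1, 0); ‖c_1‖ = 2.2361, so q_1 = (0.0000, 0.8944, -0.4472, 0.0000).
q_1·c_2 = 0.0000·3 + 0.8944·4 + (-0.4472)·4 + 0.0000·(-3) = 1.7889.
u_2 = c_2 − 1.7889·q_1 = (3.0000, 2.4000, 4.8000, -3.0000).
‖u_2‖ = 6.8411, so q_2 = (0.4385, 0.3508, 0.7016, -0.4385).

Q = [[0.0000, 0.4385], [0.8944, 0.3508], [-0.4472, 0.7016], [0.0000, -0.4385]], R = [[2.2361, 1.7889], [0.0000, 6.8411]]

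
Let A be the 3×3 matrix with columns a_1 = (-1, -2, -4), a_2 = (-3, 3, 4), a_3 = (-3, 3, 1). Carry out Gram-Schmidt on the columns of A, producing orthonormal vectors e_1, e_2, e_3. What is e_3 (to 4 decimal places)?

e_3 = (0.2129, 0.8516, -0.4790)

a_1 = (-1, -2, -4); ‖a_1‖ = 4.5826, so e_1 = (-0.2182, -0.4364, -0.8729).
e_1·a_2 = (-0.2182)·(-3) + (-0.4364)·3 + (-0.8729)·4 = -4.1461.
u_2 = a_2 + 4.1461·e_1 = (-3.9048, 1.1905, 0.3810).
‖u_2‖ = 4.0999, so e_2 = (-0.9524, 0.2904, 0.0929).
e_1·a_3 = (-0.2182)·(-3) + (-0.4364)·3 + (-0.8729)·1 = -1.5275; e_2·a_3 = (-0.9524)·(-3) + 0.2904·3 + 0.0929·1 = 3.8212.
u_3 = a_3 + 1.5275·e_1 − 3.8212·e_2 = (0.3059, 1.2238, -0.6884).
‖u_3‖ = 1.4371, so e_3 = (0.2129, 0.8516, -0.4790).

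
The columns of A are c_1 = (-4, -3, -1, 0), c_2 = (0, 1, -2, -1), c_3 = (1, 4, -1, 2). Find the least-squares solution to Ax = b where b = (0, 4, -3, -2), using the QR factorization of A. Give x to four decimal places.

x = (-0.1190, 1.7976, 0.2738)

c_1 = (-4, -3, -1, 0); ‖c_1‖ = 5.0990, so q_1 = (-0.7845, -0.5883, -0.1961, 0.0000).
q_1·c_2 = (-0.7845)·0 + (-0.5883)·1 + (-0.1961)·(-2) + 0.0000·(-1) = -0.1961.
u_2 = c_2 + 0.1961·q_1 = (-0.1538, 0.8846, -2.0385, -1.0000).
‖u_2‖ = 2.4416, so q_2 = (-0.0630, 0.3623, -0.8349, -0.4096).
q_1·c_3 = (-0.7845)·1 + (-0.5883)·4 + (-0.1961)·(-1) + 0.0000·2 = -2.9417; q_2·c_3 = (-0.0630)·1 + 0.3623·4 + (-0.8349)·(-1) + (-0.4096)·2 = 1.4020.
u_3 = c_3 + 2.9417·q_1 − 1.4020·q_2 = (-1.2194, 1.7613, -0.4065, 2.5742).
‖u_3‖ = 3.3735, so q_3 = (-0.3614, 0.5221, -0.1205, 0.7631).
Qᵀb = (-1.7650, 4.7730, 0.9237).
Back-substitute: x_3 = 0.9237/3.3735 = 0.2738.
x_2 = (4.7730 − 1.4020·0.2738)/2.4416 = 1.7976.
x_1 = (-1.7650 + 0.1961·1.7976 + 2.9417·0.2738)/5.0990 = -0.1190.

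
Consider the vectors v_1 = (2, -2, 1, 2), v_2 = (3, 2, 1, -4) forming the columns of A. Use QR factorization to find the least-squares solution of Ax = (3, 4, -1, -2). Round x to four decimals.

x = (-0.2466, 0.7589)

v_1 = (2, -2, 1, 2); ‖v_1‖ = 3.6056, so q_1 = (0.5547, -0.5547, 0.2774, 0.5547).
q_1·v_2 = 0.5547·3 + (-0.5547)·2 + 0.2774·1 + 0.5547·(-4) = -1.3868.
u_2 = v_2 + 1.3868·q_1 = (3.7692, 1.2308, 1.3846, -3.2308).
‖u_2‖ = 5.2988, so q_2 = (0.7113, 0.2323, 0.2613, -0.6097).
Qᵀb = (-1.9415, 4.0213).
Back-substitute: x_2 = 4.0213/5.2988 = 0.7589.
x_1 = (-1.9415 + 1.3868·0.7589)/3.6056 = -0.2466.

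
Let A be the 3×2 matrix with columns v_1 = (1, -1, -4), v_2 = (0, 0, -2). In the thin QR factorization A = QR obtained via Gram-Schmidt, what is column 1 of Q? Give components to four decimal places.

e_1 = (0.2357, -0.2357, -0.9428)

v_1 = (1, -1, -4); ‖v_1‖ = 4.2426, so e_1 = (0.2357, -0.2357, -0.9428).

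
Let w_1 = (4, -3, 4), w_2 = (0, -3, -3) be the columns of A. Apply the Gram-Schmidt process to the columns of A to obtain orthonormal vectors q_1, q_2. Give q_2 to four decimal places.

q_2 = (0.0694, -0.7635, -0.6420)

w_1 = (4, -3, 4); ‖w_1‖ = 6.4031, so q_1 = (0.6247, -0.4685, 0.6247).
q_1·w_2 = 0.6247·0 + (-0.4685)·(-3) + 0.6247·(-3) = -0.4685.
u_2 = w_2 + 0.4685·q_1 = (0.2927, -3.2195, -2.7073).
‖u_2‖ = 4.2167, so q_2 = (0.0694, -0.7635, -0.6420).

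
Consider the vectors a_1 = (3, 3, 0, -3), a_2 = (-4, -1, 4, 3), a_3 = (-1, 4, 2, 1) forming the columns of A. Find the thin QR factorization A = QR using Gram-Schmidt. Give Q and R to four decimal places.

Q = [[0.5774, -0.2933, -0.2200], [0.5774, 0.3666, 0.7238], [0.0000, 0.8799, -0.4169], [-0.5774, 0.0733, 0.5038]], R = [[5.1962, -4.6188, 1.1547], [0.0000, 4.5461, 3.5929], [0.0000, 0.0000, 2.7853]]

a_1 = (3, 3, 0, -3); ‖a_1‖ = 5.1962, so e_1 = (0.5774, 0.5774, 0.0000, -0.5774).
e_1·a_2 = 0.5774·(-4) + 0.5774·(-1) + 0.0000·4 + (-0.5774)·3 = -4.6188.
u_2 = a_2 + 4.6188·e_1 = (-1.3333, 1.6667, 4.0000, 0.3333).
‖u_2‖ = 4.5461, so e_2 = (-0.2933, 0.3666, 0.8799, 0.0733).
e_1·a_3 = 0.5774·(-1) + 0.5774·4 + 0.0000·2 + (-0.5774)·1 = 1.1547; e_2·a_3 = (-0.2933)·(-1) + 0.3666·4 + 0.8799·2 + 0.0733·1 = 3.5929.
u_3 = a_3 − 1.1547·e_1 − 3.5929·e_2 = (-0.6129, 2.0161, -1.1613, 1.4032).
‖u_3‖ = 2.7853, so e_3 = (-0.2200, 0.7238, -0.4169, 0.5038).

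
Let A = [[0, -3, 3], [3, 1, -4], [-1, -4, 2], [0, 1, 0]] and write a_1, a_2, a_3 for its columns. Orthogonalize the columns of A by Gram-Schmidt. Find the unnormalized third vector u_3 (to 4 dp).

a_1 = (0, 3, -1, 0); ‖a_1‖ = 3.1623, so q_1 = (0.0000, 0.9487, -0.3162, 0.0000).
q_1·a_2 = 0.0000·(-3) + 0.9487·1 + (-0.3162)·(-4) + 0.0000·1 = 2.2136.
u_2 = a_2 − 2.2136·q_1 = (-3.0000, -1.1000, -3.3000, 1.0000).
‖u_2‖ = 4.7011, so q_2 = (-0.6382, -0.2340, -0.7020, 0.2127).
q_1·a_3 = 0.0000·3 + 0.9487·(-4) + (-0.3162)·2 + 0.0000·0 = -4.4272; q_2·a_3 = (-0.6382)·3 + (-0.2340)·(-4) + (-0.7020)·2 + 0.2127·0 = -2.3824.
u_3 = a_3 + 4.4272·q_1 + 2.3824·q_2 = (1.4796, -0.3575, -1.0724, 0.5068).

u_3 = (1.4796, -0.3575, -1.0724, 0.5068)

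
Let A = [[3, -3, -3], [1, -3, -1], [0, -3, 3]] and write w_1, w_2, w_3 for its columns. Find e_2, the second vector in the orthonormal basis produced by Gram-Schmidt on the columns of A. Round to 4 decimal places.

e_2 = (0.1690, -0.5071, -0.8452)

w_1 = (3, 1, 0); ‖w_1‖ = 3.1623, so e_1 = (0.9487, 0.3162, 0.0000).
e_1·w_2 = 0.9487·(-3) + 0.3162·(-3) + 0.0000·(-3) = -3.7947.
u_2 = w_2 + 3.7947·e_1 = (0.6000, -1.8000, -3.0000).
‖u_2‖ = 3.5496, so e_2 = (0.1690, -0.5071, -0.8452).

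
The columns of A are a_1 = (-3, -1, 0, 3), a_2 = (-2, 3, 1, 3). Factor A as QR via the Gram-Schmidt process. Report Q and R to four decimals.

a_1 = (-3, -1, 0, 3); ‖a_1‖ = 4.3589, so q_1 = (-0.6882, -0.2294, 0.0000, 0.6882).
q_1·a_2 = (-0.6882)·(-2) + (-0.2294)·3 + 0.0000·1 + 0.6882·3 = 2.7530.
u_2 = a_2 − 2.7530·q_1 = (-0.1053, 3.6316, 1.0000, 1.1053).
‖u_2‖ = 3.9270, so q_2 = (-0.0268, 0.9248, 0.2546, 0.2815).

Q = [[-0.6882, -0.0268], [-0.2294, 0.9248], [0.0000, 0.2546], [0.6882, 0.2815]], R = [[4.3589, 2.7530], [0.0000, 3.9270]]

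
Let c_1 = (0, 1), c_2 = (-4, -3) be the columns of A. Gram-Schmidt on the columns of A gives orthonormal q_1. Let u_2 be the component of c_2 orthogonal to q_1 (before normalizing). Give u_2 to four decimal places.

q_1 = c_1/‖c_1‖ = (0, 1)/1.0000 = (0.0000, 1.0000).
r_{12} = q_1·c_2 = -3.0000.
u_2 = c_2 + 3.0000·q_1 = (-4.0000, 0.0000).

u_2 = (-4.0000, 0.0000)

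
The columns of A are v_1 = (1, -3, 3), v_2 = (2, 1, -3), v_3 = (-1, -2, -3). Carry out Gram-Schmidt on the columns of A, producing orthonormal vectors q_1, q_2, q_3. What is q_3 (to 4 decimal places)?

q_3 = (-0.4657, -0.6985, -0.5433)

v_1 = (1, -3, 3); ‖v_1‖ = 4.3589, so q_1 = (0.2294, -0.6882, 0.6882).
q_1·v_2 = 0.2294·2 + (-0.6882)·1 + 0.6882·(-3) = -2.2942.
u_2 = v_2 + 2.2942·q_1 = (2.5263, -0.5789, -1.4211).
‖u_2‖ = 2.9558, so q_2 = (0.8547, -0.1959, -0.4808).
q_1·v_3 = 0.2294·(-1) + (-0.6882)·(-2) + 0.6882·(-3) = -0.9177; q_2·v_3 = 0.8547·(-1) + (-0.1959)·(-2) + (-0.4808)·(-3) = 0.9793.
u_3 = v_3 + 0.9177·q_1 − 0.9793·q_2 = (-1.6265, -2.4398, -1.8976).
‖u_3‖ = 3.4927, so q_3 = (-0.4657, -0.6985, -0.5433).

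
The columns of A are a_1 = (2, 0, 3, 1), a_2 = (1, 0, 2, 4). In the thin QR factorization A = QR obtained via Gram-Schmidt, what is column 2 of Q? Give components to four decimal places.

e_1 = a_1/‖a_1‖ = (2, 0, 3, 1)/3.7417 = (0.5345, 0.0000, 0.8018, 0.2673).
r_{12} = e_1·a_2 = 3.2071.
u_2 = a_2 − 3.2071·e_1 = (-0.7143, 0.0000, -0.5714, 3.1429).
‖u_2‖ = 3.2733, so e_2 = (-0.2182, 0.0000, -0.1746, 0.9602).

e_2 = (-0.2182, 0.0000, -0.1746, 0.9602)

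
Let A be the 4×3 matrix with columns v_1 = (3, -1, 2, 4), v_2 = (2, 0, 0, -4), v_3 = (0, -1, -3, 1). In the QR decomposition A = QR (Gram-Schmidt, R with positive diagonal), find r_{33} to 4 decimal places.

q_1 = v_1/‖v_1‖ = (3, -1, 2, 4)/5.4772 = (0.5477, -0.1826, 0.3651, 0.7303).
r_{12} = q_1·v_2 = -1.8257.
u_2 = v_2 + 1.8257·q_1 = (3.0000, -0.3333, 0.6667, -2.6667).
‖u_2‖ = 4.0825, so q_2 = (0.7348, -0.0816, 0.1633, -0.6532).
r_{13} = q_1·v_3 = -0.1826; r_{23} = q_2·v_3 = -1.0614.
u_3 = v_3 + 0.1826·q_1 + 1.0614·q_2 = (0.8800, -1.1200, -2.7600, 0.4400).
r_{33} = ‖u_3‖ = 3.1369.

r_{33} = 3.1369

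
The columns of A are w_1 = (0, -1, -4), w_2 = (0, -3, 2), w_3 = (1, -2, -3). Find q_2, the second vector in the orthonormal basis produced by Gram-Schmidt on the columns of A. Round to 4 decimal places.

q_2 = (0.0000, -0.9701, 0.2425)

q_1 = w_1/‖w_1‖ = (0, -1, -4)/4.1231 = (0.0000, -0.2425, -0.9701).
r_{12} = q_1·w_2 = -1.2127.
u_2 = w_2 + 1.2127·q_1 = (0.0000, -3.2941, 0.8235).
‖u_2‖ = 3.3955, so q_2 = (0.0000, -0.9701, 0.2425).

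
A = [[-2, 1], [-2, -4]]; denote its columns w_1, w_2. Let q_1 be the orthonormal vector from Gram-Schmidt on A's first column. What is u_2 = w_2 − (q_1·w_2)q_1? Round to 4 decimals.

u_2 = (2.5000, -2.5000)

w_1 = (-2, -2); ‖w_1‖ = 2.8284, so q_1 = (-0.7071, -0.7071).
q_1·w_2 = (-0.7071)·1 + (-0.7071)·(-4) = 2.1213.
u_2 = w_2 − 2.1213·q_1 = (2.5000, -2.5000).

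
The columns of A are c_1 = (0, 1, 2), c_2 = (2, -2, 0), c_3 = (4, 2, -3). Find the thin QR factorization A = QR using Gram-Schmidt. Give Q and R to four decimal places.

Q = [[0.0000, 0.7454, 0.6667], [0.4472, -0.5963, 0.6667], [0.8944, 0.2981, -0.3333]], R = [[2.2361, -0.8944, -1.7889], [0.0000, 2.6833, 0.8944], [0.0000, 0.0000, 5.0000]]

q_1 = c_1/‖c_1‖ = (0, 1, 2)/2.2361 = (0.0000, 0.4472, 0.8944).
r_{12} = q_1·c_2 = -0.8944.
u_2 = c_2 + 0.8944·q_1 = (2.0000, -1.6000, 0.8000).
‖u_2‖ = 2.6833, so q_2 = (0.7454, -0.5963, 0.2981).
r_{13} = q_1·c_3 = -1.7889; r_{23} = q_2·c_3 = 0.8944.
u_3 = c_3 + 1.7889·q_1 − 0.8944·q_2 = (3.3333, 3.3333, -1.6667).
‖u_3‖ = 5.0000, so q_3 = (0.6667, 0.6667, -0.3333).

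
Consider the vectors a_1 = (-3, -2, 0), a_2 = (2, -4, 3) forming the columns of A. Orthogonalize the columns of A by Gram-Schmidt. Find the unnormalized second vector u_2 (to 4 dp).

u_2 = (2.4615, -3.6923, 3.0000)

a_1 = (-3, -2, 0); ‖a_1‖ = 3.6056, so e_1 = (-0.8321, -0.5547, 0.0000).
e_1·a_2 = (-0.8321)·2 + (-0.5547)·(-4) + 0.0000·3 = 0.5547.
u_2 = a_2 − 0.5547·e_1 = (2.4615, -3.6923, 3.0000).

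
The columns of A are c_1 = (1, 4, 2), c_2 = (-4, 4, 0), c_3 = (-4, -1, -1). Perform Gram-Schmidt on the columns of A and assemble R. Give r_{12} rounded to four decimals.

r_{12} = 2.6186

c_1 = (1, 4, 2); ‖c_1‖ = 4.5826, so e_1 = (0.2182, 0.8729, 0.4364).
r_{12} = e_1·c_2 = 2.6186.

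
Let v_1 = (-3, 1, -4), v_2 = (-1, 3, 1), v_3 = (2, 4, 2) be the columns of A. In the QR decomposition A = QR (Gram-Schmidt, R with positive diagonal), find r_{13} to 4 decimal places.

v_1 = (-3, 1, -4); ‖v_1‖ = 5.0990, so q_1 = (-0.5883, 0.1961, -0.7845).
r_{13} = q_1·v_3 = -1.9612.

r_{13} = -1.9612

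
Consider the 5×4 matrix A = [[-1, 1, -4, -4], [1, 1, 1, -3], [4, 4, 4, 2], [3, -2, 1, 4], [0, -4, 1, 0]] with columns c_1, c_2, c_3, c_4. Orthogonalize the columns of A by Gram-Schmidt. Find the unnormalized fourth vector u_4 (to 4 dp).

e_1 = c_1/‖c_1‖ = (-1, 1, 4, 3, 0)/5.1962 = (-0.1925, 0.1925, 0.7698, 0.5774, 0.0000).
r_{12} = e_1·c_2 = 1.9245.
u_2 = c_2 − 1.9245·e_1 = (1.3704, 0.6296, 2.5185, -3.1111, -4.0000).
‖u_2‖ = 5.8563, so e_2 = (0.2340, 0.1075, 0.4301, -0.5312, -0.6830).
r_{13} = e_1·c_3 = 4.6188; r_{23} = e_2·c_3 = -0.3225.
u_3 = c_3 − 4.6188·e_1 + 0.3225·e_2 = (-3.0356, 0.1458, 0.5832, -1.8380, 0.7797).
‖u_3‖ = 3.6827, so e_3 = (-0.8243, 0.0396, 0.1583, -0.4991, 0.2117).
r_{14} = e_1·c_4 = 4.0415; r_{24} = e_2·c_4 = -2.5234; r_{34} = e_3·c_4 = 1.4987.
u_4 = c_4 − 4.0415·e_1 + 2.5234·e_2 − 1.4987·e_3 = (-1.3964, -3.5658, -0.2632, 1.0741, -2.0408).

u_4 = (-1.3964, -3.5658, -0.2632, 1.0741, -2.0408)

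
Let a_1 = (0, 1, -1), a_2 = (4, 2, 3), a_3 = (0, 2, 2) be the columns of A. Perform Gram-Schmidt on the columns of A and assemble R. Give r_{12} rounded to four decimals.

q_1 = a_1/‖a_1‖ = (0, 1, -1)/1.4142 = (0.0000, 0.7071, -0.7071).
r_{12} = q_1·a_2 = -0.7071.

r_{12} = -0.7071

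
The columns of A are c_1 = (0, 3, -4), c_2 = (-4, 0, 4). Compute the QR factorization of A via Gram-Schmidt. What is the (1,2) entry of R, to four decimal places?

r_{12} = -3.2000

c_1 = (0, 3, -4); ‖c_1‖ = 5.0000, so q_1 = (0.0000, 0.6000, -0.8000).
r_{12} = q_1·c_2 = -3.2000.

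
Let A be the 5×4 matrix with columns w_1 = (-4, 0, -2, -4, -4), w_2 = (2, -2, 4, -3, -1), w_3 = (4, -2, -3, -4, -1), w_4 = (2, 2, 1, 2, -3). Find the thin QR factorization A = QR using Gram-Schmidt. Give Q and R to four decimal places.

w_1 = (-4, 0, -2, -4, -4); ‖w_1‖ = 7.2111, so e_1 = (-0.5547, 0.0000, -0.2774, -0.5547, -0.5547).
e_1·w_2 = (-0.5547)·2 + 0.0000·(-2) + (-0.2774)·4 + (-0.5547)·(-3) + (-0.5547)·(-1) = 0.0000.
u_2 = w_2 + 0.0000·e_1 = (2.0000, -2.0000, 4.0000, -3.0000, -1.0000).
‖u_2‖ = 5.8310, so e_2 = (0.3430, -0.3430, 0.6860, -0.5145, -0.1715).
e_1·w_3 = (-0.5547)·4 + 0.0000·(-2) + (-0.2774)·(-3) + (-0.5547)·(-4) + (-0.5547)·(-1) = 1.3868; e_2·w_3 = 0.3430·4 + (-0.3430)·(-2) + 0.6860·(-3) + (-0.5145)·(-4) + (-0.1715)·(-1) = 2.2295.
u_3 = w_3 − 1.3868·e_1 − 2.2295·e_2 = (4.0045, -1.2353, -4.1448, -2.0837, 0.1516).
‖u_3‖ = 6.2535, so e_3 = (0.6404, -0.1975, -0.6628, -0.3332, 0.0242).
e_1·w_4 = (-0.5547)·2 + 0.0000·2 + (-0.2774)·1 + (-0.5547)·2 + (-0.5547)·(-3) = -0.8321; e_2·w_4 = 0.3430·2 + (-0.3430)·2 + 0.6860·1 + (-0.5145)·2 + (-0.1715)·(-3) = 0.1715; e_3·w_4 = 0.6404·2 + (-0.1975)·2 + (-0.6628)·1 + (-0.3332)·2 + 0.0242·(-3) = -0.5163.
u_4 = w_4 + 0.8321·e_1 − 0.1715·e_2 + 0.5163·e_3 = (1.8102, 1.9568, 0.3094, 1.4547, -3.4196).
‖u_4‖ = 4.5839, so e_4 = (0.3949, 0.4269, 0.0675, 0.3173, -0.7460).

Q = [[-0.5547, 0.3430, 0.6404, 0.3949], [0.0000, -0.3430, -0.1975, 0.4269], [-0.2774, 0.6860, -0.6628, 0.0675], [-0.5547, -0.5145, -0.3332, 0.3173], [-0.5547, -0.1715, 0.0242, -0.7460]], R = [[7.2111, 0.0000, 1.3868, -0.8321], [0.0000, 5.8310, 2.2295, 0.1715], [0.0000, 0.0000, 6.2535, -0.5163], [0.0000, 0.0000, 0.0000, 4.5839]]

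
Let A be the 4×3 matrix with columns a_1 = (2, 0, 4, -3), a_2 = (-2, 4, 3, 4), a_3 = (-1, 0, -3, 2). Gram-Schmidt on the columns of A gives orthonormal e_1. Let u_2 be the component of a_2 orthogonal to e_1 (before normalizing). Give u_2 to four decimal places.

a_1 = (2, 0, 4, -3); ‖a_1‖ = 5.3852, so e_1 = (0.3714, 0.0000, 0.7428, -0.5571).
e_1·a_2 = 0.3714·(-2) + 0.0000·4 + 0.7428·3 + (-0.5571)·4 = -0.7428.
u_2 = a_2 + 0.7428·e_1 = (-1.7241, 4.0000, 3.5517, 3.5862).

u_2 = (-1.7241, 4.0000, 3.5517, 3.5862)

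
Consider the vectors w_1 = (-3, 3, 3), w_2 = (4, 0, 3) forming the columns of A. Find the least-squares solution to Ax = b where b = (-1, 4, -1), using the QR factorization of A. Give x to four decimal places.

w_1 = (-3, 3, 3); ‖w_1‖ = 5.1962, so e_1 = (-0.5774, 0.5774, 0.5774).
e_1·w_2 = (-0.5774)·4 + 0.5774·0 + 0.5774·3 = -0.5774.
u_2 = w_2 + 0.5774·e_1 = (3.6667, 0.3333, 3.3333).
‖u_2‖ = 4.9666, so e_2 = (0.7383, 0.0671, 0.6712).
Qᵀb = (2.3094, -1.1410).
Back-substitute: x_2 = -1.1410/4.9666 = -0.2297.
x_1 = (2.3094 + 0.5774·(-0.2297))/5.1962 = 0.4189.

x = (0.4189, -0.2297)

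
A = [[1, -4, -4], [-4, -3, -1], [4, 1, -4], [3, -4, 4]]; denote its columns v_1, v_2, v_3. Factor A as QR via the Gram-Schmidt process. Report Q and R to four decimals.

q_1 = v_1/‖v_1‖ = (1, -4, 4, 3)/6.4807 = (0.1543, -0.6172, 0.6172, 0.4629).
r_{12} = q_1·v_2 = 0.0000.
u_2 = v_2 + 0.0000·q_1 = (-4.0000, -3.0000, 1.0000, -4.0000).
‖u_2‖ = 6.4807, so q_2 = (-0.6172, -0.4629, 0.1543, -0.6172).
r_{13} = q_1·v_3 = -0.6172; r_{23} = q_2·v_3 = -0.1543.
u_3 = v_3 + 0.6172·q_1 + 0.1543·q_2 = (-4.0000, -1.4524, -3.5952, 4.1905).
‖u_3‖ = 6.9710, so q_3 = (-0.5738, -0.2083, -0.5157, 0.6011).

Q = [[0.1543, -0.6172, -0.5738], [-0.6172, -0.4629, -0.2083], [0.6172, 0.1543, -0.5157], [0.4629, -0.6172, 0.6011]], R = [[6.4807, 0.0000, -0.6172], [0.0000, 6.4807, -0.1543], [0.0000, 0.0000, 6.9710]]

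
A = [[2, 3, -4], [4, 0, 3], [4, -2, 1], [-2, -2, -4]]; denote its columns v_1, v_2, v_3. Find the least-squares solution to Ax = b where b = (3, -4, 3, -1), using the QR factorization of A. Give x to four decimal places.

q_1 = v_1/‖v_1‖ = (2, 4, 4, -2)/6.3246 = (0.3162, 0.6325, 0.6325, -0.3162).
r_{12} = q_1·v_2 = 0.3162.
u_2 = v_2 − 0.3162·q_1 = (2.9000, -0.2000, -2.2000, -1.9000).
‖u_2‖ = 4.1110, so q_2 = (0.7054, -0.0487, -0.5352, -0.4622).
r_{13} = q_1·v_3 = 2.5298; r_{23} = q_2·v_3 = -1.6541.
u_3 = v_3 − 2.5298·q_1 + 1.6541·q_2 = (-3.6331, 1.3195, -1.4852, -3.9645).
‖u_3‖ = 5.7327, so q_3 = (-0.6338, 0.2302, -0.2591, -0.6916).
Qᵀb = (0.6325, 1.1676, -2.9076).
Back-substitute: x_3 = -2.9076/5.7327 = -0.5072.
x_2 = (1.1676 + 1.6541·(-0.5072))/4.1110 = 0.0799.
x_1 = (0.6325 − 0.3162·0.0799 − 2.5298·(-0.5072))/6.3246 = 0.2989.

x = (0.2989, 0.0799, -0.5072)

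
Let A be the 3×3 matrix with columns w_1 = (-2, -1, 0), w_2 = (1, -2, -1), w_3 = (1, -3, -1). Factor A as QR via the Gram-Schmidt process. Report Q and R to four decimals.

q_1 = w_1/‖w_1‖ = (-2, -1, 0)/2.2361 = (-0.8944, -0.4472, 0.0000).
r_{12} = q_1·w_2 = 0.0000.
u_2 = w_2 + 0.0000·q_1 = (1.0000, -2.0000, -1.0000).
‖u_2‖ = 2.4495, so q_2 = (0.4082, -0.8165, -0.4082).
r_{13} = q_1·w_3 = 0.4472; r_{23} = q_2·w_3 = 3.2660.
u_3 = w_3 − 0.4472·q_1 − 3.2660·q_2 = (0.0667, -0.1333, 0.3333).
‖u_3‖ = 0.3651, so q_3 = (0.1826, -0.3651, 0.9129).

Q = [[-0.8944, 0.4082, 0.1826], [-0.4472, -0.8165, -0.3651], [0.0000, -0.4082, 0.9129]], R = [[2.2361, 0.0000, 0.4472], [0.0000, 2.4495, 3.2660], [0.0000, 0.0000, 0.3651]]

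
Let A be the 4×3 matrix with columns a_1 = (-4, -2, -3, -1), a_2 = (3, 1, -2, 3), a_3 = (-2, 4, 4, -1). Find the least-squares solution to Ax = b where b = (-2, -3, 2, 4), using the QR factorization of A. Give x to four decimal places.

a_1 = (-4, -2, -3, -1); ‖a_1‖ = 5.4772, so e_1 = (-0.7303, -0.3651, -0.5477, -0.1826).
e_1·a_2 = (-0.7303)·3 + (-0.3651)·1 + (-0.5477)·(-2) + (-0.1826)·3 = -2.0083.
u_2 = a_2 + 2.0083·e_1 = (1.5333, 0.2667, -3.1000, 2.6333).
‖u_2‖ = 4.3551, so e_2 = (0.3521, 0.0612, -0.7118, 0.6047).
e_1·a_3 = (-0.7303)·(-2) + (-0.3651)·4 + (-0.5477)·4 + (-0.1826)·(-1) = -2.0083; e_2·a_3 = 0.3521·(-2) + 0.0612·4 + (-0.7118)·4 + 0.6047·(-1) = -3.9111.
u_3 = a_3 + 2.0083·e_1 + 3.9111·e_2 = (-2.0896, 3.5062, 0.1160, 0.9982).
‖u_3‖ = 4.2035, so e_3 = (-0.4971, 0.8341, 0.0276, 0.2375).
Qᵀb = (0.7303, 0.1072, -0.5030).
Back-substitute: x_3 = -0.5030/4.2035 = -0.1197.
x_2 = (0.1072 + 3.9111·(-0.1197))/4.3551 = -0.0829.
x_1 = (0.7303 + 2.0083·(-0.0829) + 2.0083·(-0.1197))/5.4772 = 0.0591.

x = (0.0591, -0.0829, -0.1197)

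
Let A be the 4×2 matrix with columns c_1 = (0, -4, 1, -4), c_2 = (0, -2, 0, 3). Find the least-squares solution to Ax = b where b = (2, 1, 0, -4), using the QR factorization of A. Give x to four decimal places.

c_1 = (0, -4, 1, -4); ‖c_1‖ = 5.7446, so q_1 = (0.0000, -0.6963, 0.1741, -0.6963).
q_1·c_2 = 0.0000·0 + (-0.6963)·(-2) + 0.1741·0 + (-0.6963)·3 = -0.6963.
u_2 = c_2 + 0.6963·q_1 = (0.0000, -2.4848, 0.1212, 2.5152).
‖u_2‖ = 3.5377, so q_2 = (0.0000, -0.7024, 0.0343, 0.7110).
Qᵀb = (2.0889, -3.5462).
Back-substitute: x_2 = -3.5462/3.5377 = -1.0024.
x_1 = (2.0889 + 0.6963·(-1.0024))/5.7446 = 0.2421.

x = (0.2421, -1.0024)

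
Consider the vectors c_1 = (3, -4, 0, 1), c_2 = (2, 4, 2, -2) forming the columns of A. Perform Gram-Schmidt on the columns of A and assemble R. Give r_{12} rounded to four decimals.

e_1 = c_1/‖c_1‖ = (3, -4, 0, 1)/5.0990 = (0.5883, -0.7845, 0.0000, 0.1961).
r_{12} = e_1·c_2 = -2.3534.

r_{12} = -2.3534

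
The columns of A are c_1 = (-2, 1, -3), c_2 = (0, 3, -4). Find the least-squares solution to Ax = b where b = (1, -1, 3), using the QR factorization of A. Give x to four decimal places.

x = (-0.6000, -0.2400)

c_1 = (-2, 1, -3); ‖c_1‖ = 3.7417, so e_1 = (-0.5345, 0.2673, -0.8018).
e_1·c_2 = (-0.5345)·0 + 0.2673·3 + (-0.8018)·(-4) = 4.0089.
u_2 = c_2 − 4.0089·e_1 = (2.1429, 1.9286, -0.7857).
‖u_2‖ = 2.9881, so e_2 = (0.7171, 0.6454, -0.2630).
Qᵀb = (-3.2071, -0.7171).
Back-substitute: x_2 = -0.7171/2.9881 = -0.2400.
x_1 = (-3.2071 − 4.0089·(-0.2400))/3.7417 = -0.6000.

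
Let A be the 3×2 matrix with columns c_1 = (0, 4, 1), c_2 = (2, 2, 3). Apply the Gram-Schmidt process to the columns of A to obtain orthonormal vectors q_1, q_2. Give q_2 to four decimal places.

q_2 = (0.6362, -0.1871, 0.7485)

c_1 = (0, 4, 1); ‖c_1‖ = 4.1231, so q_1 = (0.0000, 0.9701, 0.2425).
q_1·c_2 = 0.0000·2 + 0.9701·2 + 0.2425·3 = 2.6679.
u_2 = c_2 − 2.6679·q_1 = (2.0000, -0.5882, 2.3529).
‖u_2‖ = 3.1436, so q_2 = (0.6362, -0.1871, 0.7485).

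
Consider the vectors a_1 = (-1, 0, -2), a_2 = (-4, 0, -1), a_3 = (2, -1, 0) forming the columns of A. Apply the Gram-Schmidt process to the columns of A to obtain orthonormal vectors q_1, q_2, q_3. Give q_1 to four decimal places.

q_1 = (-0.4472, 0.0000, -0.8944)

a_1 = (-1, 0, -2); ‖a_1‖ = 2.2361, so q_1 = (-0.4472, 0.0000, -0.8944).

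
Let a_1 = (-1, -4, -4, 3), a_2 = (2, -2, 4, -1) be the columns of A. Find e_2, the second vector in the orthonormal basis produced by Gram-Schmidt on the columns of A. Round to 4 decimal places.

e_2 = (0.3691, -0.7070, 0.6030, -0.0156)

a_1 = (-1, -4, -4, 3); ‖a_1‖ = 6.4807, so e_1 = (-0.1543, -0.6172, -0.6172, 0.4629).
e_1·a_2 = (-0.1543)·2 + (-0.6172)·(-2) + (-0.6172)·4 + 0.4629·(-1) = -2.0059.
u_2 = a_2 + 2.0059·e_1 = (1.6905, -3.2381, 2.7619, -0.0714).
‖u_2‖ = 4.5800, so e_2 = (0.3691, -0.7070, 0.6030, -0.0156).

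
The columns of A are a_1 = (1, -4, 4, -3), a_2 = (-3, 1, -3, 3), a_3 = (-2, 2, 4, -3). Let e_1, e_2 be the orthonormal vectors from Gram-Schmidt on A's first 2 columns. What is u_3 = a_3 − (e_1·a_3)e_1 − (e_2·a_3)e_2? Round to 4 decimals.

u_3 = (-3.1071, 2.8929, 2.4643, -1.6071)

a_1 = (1, -4, 4, -3); ‖a_1‖ = 6.4807, so e_1 = (0.1543, -0.6172, 0.6172, -0.4629).
e_1·a_2 = 0.1543·(-3) + (-0.6172)·1 + 0.6172·(-3) + (-0.4629)·3 = -4.3205.
u_2 = a_2 + 4.3205·e_1 = (-2.3333, -1.6667, -0.3333, 1.0000).
‖u_2‖ = 3.0551, so e_2 = (-0.7638, -0.5455, -0.1091, 0.3273).
e_1·a_3 = 0.1543·(-2) + (-0.6172)·2 + 0.6172·4 + (-0.4629)·(-3) = 2.3146; e_2·a_3 = (-0.7638)·(-2) + (-0.5455)·2 + (-0.1091)·4 + 0.3273·(-3) = -0.9820.
u_3 = a_3 − 2.3146·e_1 + 0.9820·e_2 = (-3.1071, 2.8929, 2.4643, -1.6071).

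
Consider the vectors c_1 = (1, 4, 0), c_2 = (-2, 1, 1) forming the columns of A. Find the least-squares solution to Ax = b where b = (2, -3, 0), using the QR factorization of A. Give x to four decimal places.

q_1 = c_1/‖c_1‖ = (1, 4, 0)/4.1231 = (0.2425, 0.9701, 0.0000).
r_{12} = q_1·c_2 = 0.4851.
u_2 = c_2 − 0.4851·q_1 = (-2.1176, 0.5294, 1.0000).
‖u_2‖ = 2.4010, so q_2 = (-0.8820, 0.2205, 0.4165).
Qᵀb = (-2.4254, -2.4255).
Back-substitute: x_2 = -2.4255/2.4010 = -1.0102.
x_1 = (-2.4254 − 0.4851·(-1.0102))/4.1231 = -0.4694.

x = (-0.4694, -1.0102)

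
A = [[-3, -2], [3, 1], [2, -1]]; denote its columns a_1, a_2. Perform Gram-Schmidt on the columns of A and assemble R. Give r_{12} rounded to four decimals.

r_{12} = 1.4924

q_1 = a_1/‖a_1‖ = (-3, 3, 2)/4.6904 = (-0.6396, 0.6396, 0.4264).
r_{12} = q_1·a_2 = 1.4924.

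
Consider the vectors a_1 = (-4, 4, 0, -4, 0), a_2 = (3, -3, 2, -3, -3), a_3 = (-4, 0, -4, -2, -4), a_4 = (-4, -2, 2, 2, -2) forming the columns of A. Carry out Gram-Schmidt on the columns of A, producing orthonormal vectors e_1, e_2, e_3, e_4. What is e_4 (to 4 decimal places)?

e_1 = a_1/‖a_1‖ = (-4, 4, 0, -4, 0)/6.9282 = (-0.5774, 0.5774, 0.0000, -0.5774, 0.0000).
r_{12} = e_1·a_2 = -1.7321.
u_2 = a_2 + 1.7321·e_1 = (2.0000, -2.0000, 2.0000, -4.0000, -3.0000).
‖u_2‖ = 6.0828, so e_2 = (0.3288, -0.3288, 0.3288, -0.6576, -0.4932).
r_{13} = e_1·a_3 = 3.4641; r_{23} = e_2·a_3 = 0.6576.
u_3 = a_3 − 3.4641·e_1 − 0.6576·e_2 = (-2.2162, -1.7838, -4.2162, 0.4324, -3.6757).
‖u_3‖ = 6.2903, so e_3 = (-0.3523, -0.2836, -0.6703, 0.0687, -0.5843).
r_{14} = e_1·a_4 = 0.0000; r_{24} = e_2·a_4 = -0.3288; r_{34} = e_3·a_4 = 1.9421.
u_4 = a_4 + 0.0000·e_1 + 0.3288·e_2 − 1.9421·e_3 = (-3.2077, -1.5574, 3.4098, 1.6503, -1.0273).
‖u_4‖ = 5.3029, so e_4 = (-0.6049, -0.2937, 0.6430, 0.3112, -0.1937).

e_4 = (-0.6049, -0.2937, 0.6430, 0.3112, -0.1937)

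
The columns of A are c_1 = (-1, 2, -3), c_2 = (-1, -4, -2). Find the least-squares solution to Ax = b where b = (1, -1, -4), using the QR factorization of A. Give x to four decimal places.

x = (0.6826, 0.5563)

e_1 = c_1/‖c_1‖ = (-1, 2, -3)/3.7417 = (-0.2673, 0.5345, -0.8018).
r_{12} = e_1·c_2 = -0.2673.
u_2 = c_2 + 0.2673·e_1 = (-1.0714, -3.8571, -2.2143).
‖u_2‖ = 4.5748, so e_2 = (-0.2342, -0.8431, -0.4840).
Qᵀb = (2.4054, 2.5450).
Back-substitute: x_2 = 2.5450/4.5748 = 0.5563.
x_1 = (2.4054 + 0.2673·0.5563)/3.7417 = 0.6826.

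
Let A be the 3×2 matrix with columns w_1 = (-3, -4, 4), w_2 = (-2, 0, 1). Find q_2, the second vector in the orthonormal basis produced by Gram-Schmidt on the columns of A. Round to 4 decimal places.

q_2 = (-0.7925, 0.6096, 0.0152)

q_1 = w_1/‖w_1‖ = (-3, -4, 4)/6.4031 = (-0.4685, -0.6247, 0.6247).
r_{12} = q_1·w_2 = 1.5617.
u_2 = w_2 − 1.5617·q_1 = (-1.2683, 0.9756, 0.0244).
‖u_2‖ = 1.6003, so q_2 = (-0.7925, 0.6096, 0.0152).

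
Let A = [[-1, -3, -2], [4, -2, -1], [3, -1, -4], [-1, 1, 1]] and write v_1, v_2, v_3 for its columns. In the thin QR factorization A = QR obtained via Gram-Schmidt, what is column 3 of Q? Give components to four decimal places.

e_3 = (-0.1155, 0.5774, -0.8083, 0.0000)

e_1 = v_1/‖v_1‖ = (-1, 4, 3, -1)/5.1962 = (-0.1925, 0.7698, 0.5774, -0.1925).
r_{12} = e_1·v_2 = -1.7321.
u_2 = v_2 + 1.7321·e_1 = (-3.3333, -0.6667, 0.0000, 0.6667).
‖u_2‖ = 3.4641, so e_2 = (-0.9623, -0.1925, 0.0000, 0.1925).
r_{13} = e_1·v_3 = -2.8868; r_{23} = e_2·v_3 = 2.3094.
u_3 = v_3 + 2.8868·e_1 − 2.3094·e_2 = (-0.3333, 1.6667, -2.3333, 0.0000).
‖u_3‖ = 2.8868, so e_3 = (-0.1155, 0.5774, -0.8083, 0.0000).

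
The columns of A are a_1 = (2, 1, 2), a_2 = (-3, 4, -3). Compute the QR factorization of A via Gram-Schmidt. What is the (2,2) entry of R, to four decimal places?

a_1 = (2, 1, 2); ‖a_1‖ = 3.0000, so q_1 = (0.6667, 0.3333, 0.6667).
q_1·a_2 = 0.6667·(-3) + 0.3333·4 + 0.6667·(-3) = -2.6667.
u_2 = a_2 + 2.6667·q_1 = (-1.2222, 4.8889, -1.2222).
r_{22} = ‖u_2‖ = 5.1854.

r_{22} = 5.1854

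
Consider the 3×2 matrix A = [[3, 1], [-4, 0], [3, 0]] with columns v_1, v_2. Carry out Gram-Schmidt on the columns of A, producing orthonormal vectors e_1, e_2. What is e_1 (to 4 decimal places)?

v_1 = (3, -4, 3); ‖v_1‖ = 5.8310, so e_1 = (0.5145, -0.6860, 0.5145).

e_1 = (0.5145, -0.6860, 0.5145)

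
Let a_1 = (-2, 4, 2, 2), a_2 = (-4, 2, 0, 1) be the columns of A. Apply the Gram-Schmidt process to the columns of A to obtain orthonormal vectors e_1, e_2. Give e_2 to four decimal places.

e_2 = (-0.8840, -0.1861, -0.4187, -0.0930)

e_1 = a_1/‖a_1‖ = (-2, 4, 2, 2)/5.2915 = (-0.3780, 0.7559, 0.3780, 0.3780).
r_{12} = e_1·a_2 = 3.4017.
u_2 = a_2 − 3.4017·e_1 = (-2.7143, -0.5714, -1.2857, -0.2857).
‖u_2‖ = 3.0706, so e_2 = (-0.8840, -0.1861, -0.4187, -0.0930).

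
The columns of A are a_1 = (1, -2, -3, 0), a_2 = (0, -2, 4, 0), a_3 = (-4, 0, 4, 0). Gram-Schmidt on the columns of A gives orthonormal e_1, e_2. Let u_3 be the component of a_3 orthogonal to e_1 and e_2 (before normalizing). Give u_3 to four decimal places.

e_1 = a_1/‖a_1‖ = (1, -2, -3, 0)/3.7417 = (0.2673, -0.5345, -0.8018, 0.0000).
r_{12} = e_1·a_2 = -2.1381.
u_2 = a_2 + 2.1381·e_1 = (0.5714, -3.1429, 2.2857, 0.0000).
‖u_2‖ = 3.9279, so e_2 = (0.1455, -0.8001, 0.5819, 0.0000).
r_{13} = e_1·a_3 = -4.2762; r_{23} = e_2·a_3 = 1.7457.
u_3 = a_3 + 4.2762·e_1 − 1.7457·e_2 = (-3.1111, -0.8889, -0.4444, 0.0000).

u_3 = (-3.1111, -0.8889, -0.4444, 0.0000)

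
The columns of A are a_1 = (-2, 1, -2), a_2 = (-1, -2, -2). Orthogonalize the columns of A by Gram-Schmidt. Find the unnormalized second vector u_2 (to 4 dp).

a_1 = (-2, 1, -2); ‖a_1‖ = 3.0000, so e_1 = (-0.6667, 0.3333, -0.6667).
e_1·a_2 = (-0.6667)·(-1) + 0.3333·(-2) + (-0.6667)·(-2) = 1.3333.
u_2 = a_2 − 1.3333·e_1 = (-0.1111, -2.4444, -1.1111).

u_2 = (-0.1111, -2.4444, -1.1111)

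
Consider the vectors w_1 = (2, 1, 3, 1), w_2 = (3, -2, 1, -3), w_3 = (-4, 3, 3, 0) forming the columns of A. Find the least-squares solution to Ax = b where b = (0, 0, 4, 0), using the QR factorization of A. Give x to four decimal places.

x = (0.5854, 0.3613, 0.4435)

q_1 = w_1/‖w_1‖ = (2, 1, 3, 1)/3.8730 = (0.5164, 0.2582, 0.7746, 0.2582).
r_{12} = q_1·w_2 = 1.0328.
u_2 = w_2 − 1.0328·q_1 = (2.4667, -2.2667, 0.2000, -3.2667).
‖u_2‖ = 4.6833, so q_2 = (0.5267, -0.4840, 0.0427, -0.6975).
r_{13} = q_1·w_3 = 1.0328; r_{23} = q_2·w_3 = -3.4306.
u_3 = w_3 − 1.0328·q_1 + 3.4306·q_2 = (-2.7264, 1.0729, 2.3465, -2.6596).
‖u_3‖ = 4.6004, so q_3 = (-0.5926, 0.2332, 0.5101, -0.5781).
Qᵀb = (3.0984, 0.1708, 2.0402).
Back-substitute: x_3 = 2.0402/4.6004 = 0.4435.
x_2 = (0.1708 + 3.4306·0.4435)/4.6833 = 0.3613.
x_1 = (3.0984 − 1.0328·0.3613 − 1.0328·0.4435)/3.8730 = 0.5854.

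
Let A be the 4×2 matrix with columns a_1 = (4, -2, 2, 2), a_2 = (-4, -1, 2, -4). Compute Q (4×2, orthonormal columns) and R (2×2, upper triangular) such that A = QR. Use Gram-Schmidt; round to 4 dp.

e_1 = a_1/‖a_1‖ = (4, -2, 2, 2)/5.2915 = (0.7559, -0.3780, 0.3780, 0.3780).
r_{12} = e_1·a_2 = -3.4017.
u_2 = a_2 + 3.4017·e_1 = (-1.4286, -2.2857, 3.2857, -2.7143).
‖u_2‖ = 5.0427, so e_2 = (-0.2833, -0.4533, 0.6516, -0.5383).

Q = [[0.7559, -0.2833], [-0.3780, -0.4533], [0.3780, 0.6516], [0.3780, -0.5383]], R = [[5.2915, -3.4017], [0.0000, 5.0427]]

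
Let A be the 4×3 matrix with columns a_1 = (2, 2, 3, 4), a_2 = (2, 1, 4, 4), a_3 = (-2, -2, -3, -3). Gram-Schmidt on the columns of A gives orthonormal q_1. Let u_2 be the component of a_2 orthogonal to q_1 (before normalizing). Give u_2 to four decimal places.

q_1 = a_1/‖a_1‖ = (2, 2, 3, 4)/5.7446 = (0.3482, 0.3482, 0.5222, 0.6963).
r_{12} = q_1·a_2 = 5.9186.
u_2 = a_2 − 5.9186·q_1 = (-0.0606, -1.0606, 0.9091, -0.1212).

u_2 = (-0.0606, -1.0606, 0.9091, -0.1212)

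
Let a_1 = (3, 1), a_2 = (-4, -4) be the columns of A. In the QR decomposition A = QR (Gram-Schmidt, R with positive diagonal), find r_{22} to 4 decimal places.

a_1 = (3, 1); ‖a_1‖ = 3.1623, so e_1 = (0.9487, 0.3162).
e_1·a_2 = 0.9487·(-4) + 0.3162·(-4) = -5.0596.
u_2 = a_2 + 5.0596·e_1 = (0.8000, -2.4000).
r_{22} = ‖u_2‖ = 2.5298.

r_{22} = 2.5298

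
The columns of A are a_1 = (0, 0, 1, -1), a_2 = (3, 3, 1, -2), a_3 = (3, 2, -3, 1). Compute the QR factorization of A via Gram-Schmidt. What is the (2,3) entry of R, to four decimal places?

e_1 = a_1/‖a_1‖ = (0, 0, 1, -1)/1.4142 = (0.0000, 0.0000, 0.7071, -0.7071).
r_{12} = e_1·a_2 = 2.1213.
u_2 = a_2 − 2.1213·e_1 = (3.0000, 3.0000, -0.5000, -0.5000).
‖u_2‖ = 4.3012, so e_2 = (0.6975, 0.6975, -0.1162, -0.1162).
r_{23} = e_2·a_3 = 3.7199.

r_{23} = 3.7199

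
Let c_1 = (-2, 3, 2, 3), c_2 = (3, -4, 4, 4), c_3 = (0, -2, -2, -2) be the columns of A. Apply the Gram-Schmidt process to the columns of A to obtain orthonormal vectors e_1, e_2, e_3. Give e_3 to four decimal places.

e_3 = (-0.7367, -0.5665, -0.2681, 0.2541)

e_1 = c_1/‖c_1‖ = (-2, 3, 2, 3)/5.0990 = (-0.3922, 0.5883, 0.3922, 0.5883).
r_{12} = e_1·c_2 = 0.3922.
u_2 = c_2 − 0.3922·e_1 = (3.1538, -4.2308, 3.8462, 3.7692).
‖u_2‖ = 7.5396, so e_2 = (0.4183, -0.5611, 0.5101, 0.4999).
r_{13} = e_1·c_3 = -3.1379; r_{23} = e_2·c_3 = -0.8978.
u_3 = c_3 + 3.1379·e_1 + 0.8978·e_2 = (-0.8552, -0.6576, -0.3112, 0.2950).
‖u_3‖ = 1.1609, so e_3 = (-0.7367, -0.5665, -0.2681, 0.2541).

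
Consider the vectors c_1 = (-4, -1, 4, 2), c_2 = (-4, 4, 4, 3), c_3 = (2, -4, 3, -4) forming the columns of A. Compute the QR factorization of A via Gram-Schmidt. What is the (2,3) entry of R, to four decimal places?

r_{23} = -4.7290

q_1 = c_1/‖c_1‖ = (-4, -1, 4, 2)/6.0828 = (-0.6576, -0.1644, 0.6576, 0.3288).
r_{12} = q_1·c_2 = 5.5896.
u_2 = c_2 − 5.5896·q_1 = (-0.3243, 4.9189, 0.3243, 1.1622).
‖u_2‖ = 5.0751, so q_2 = (-0.0639, 0.9692, 0.0639, 0.2290).
r_{23} = q_2·c_3 = -4.7290.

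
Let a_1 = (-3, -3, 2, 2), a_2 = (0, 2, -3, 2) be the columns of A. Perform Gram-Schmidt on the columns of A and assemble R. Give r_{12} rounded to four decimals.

r_{12} = -1.5689

a_1 = (-3, -3, 2, 2); ‖a_1‖ = 5.0990, so q_1 = (-0.5883, -0.5883, 0.3922, 0.3922).
r_{12} = q_1·a_2 = -1.5689.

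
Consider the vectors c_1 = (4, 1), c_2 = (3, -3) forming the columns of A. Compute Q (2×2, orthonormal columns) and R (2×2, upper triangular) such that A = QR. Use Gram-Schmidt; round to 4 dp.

q_1 = c_1/‖c_1‖ = (4, 1)/4.1231 = (0.9701, 0.2425).
r_{12} = q_1·c_2 = 2.1828.
u_2 = c_2 − 2.1828·q_1 = (0.8824, -3.5294).
‖u_2‖ = 3.6380, so q_2 = (0.2425, -0.9701).

Q = [[0.9701, 0.2425], [0.2425, -0.9701]], R = [[4.1231, 2.1828], [0.0000, 3.6380]]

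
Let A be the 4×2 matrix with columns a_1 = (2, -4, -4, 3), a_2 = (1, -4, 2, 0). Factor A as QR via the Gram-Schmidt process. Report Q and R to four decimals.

q_1 = a_1/‖a_1‖ = (2, -4, -4, 3)/6.7082 = (0.2981, -0.5963, -0.5963, 0.4472).
r_{12} = q_1·a_2 = 1.4907.
u_2 = a_2 − 1.4907·q_1 = (0.5556, -3.1111, 2.8889, -0.6667).
‖u_2‖ = 4.3333, so q_2 = (0.1282, -0.7179, 0.6667, -0.1538).

Q = [[0.2981, 0.1282], [-0.5963, -0.7179], [-0.5963, 0.6667], [0.4472, -0.1538]], R = [[6.7082, 1.4907], [0.0000, 4.3333]]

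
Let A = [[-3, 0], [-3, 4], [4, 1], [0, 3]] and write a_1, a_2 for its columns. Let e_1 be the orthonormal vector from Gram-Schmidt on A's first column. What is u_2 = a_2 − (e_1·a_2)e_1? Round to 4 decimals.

u_2 = (-0.7059, 3.2941, 1.9412, 3.0000)

a_1 = (-3, -3, 4, 0); ‖a_1‖ = 5.8310, so e_1 = (-0.5145, -0.5145, 0.6860, 0.0000).
e_1·a_2 = (-0.5145)·0 + (-0.5145)·4 + 0.6860·1 + 0.0000·3 = -1.3720.
u_2 = a_2 + 1.3720·e_1 = (-0.7059, 3.2941, 1.9412, 3.0000).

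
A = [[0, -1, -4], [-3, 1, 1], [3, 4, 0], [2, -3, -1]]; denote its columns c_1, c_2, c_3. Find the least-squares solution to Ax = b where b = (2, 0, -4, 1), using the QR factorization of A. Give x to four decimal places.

q_1 = c_1/‖c_1‖ = (0, -3, 3, 2)/4.6904 = (0.0000, -0.6396, 0.6396, 0.4264).
r_{12} = q_1·c_2 = 0.6396.
u_2 = c_2 − 0.6396·q_1 = (-1.0000, 1.4091, 3.5909, -3.2727).
‖u_2‖ = 5.1566, so q_2 = (-0.1939, 0.2733, 0.6964, -0.6347).
r_{13} = q_1·c_3 = -1.0660; r_{23} = q_2·c_3 = 1.6836.
u_3 = c_3 + 1.0660·q_1 − 1.6836·q_2 = (-3.6735, -0.1419, -0.4906, 0.5231).
‖u_3‖ = 3.7455, so q_3 = (-0.9808, -0.0379, -0.1310, 0.1397).
Qᵀb = (-2.1320, -3.8080, -1.2980).
Back-substitute: x_3 = -1.2980/3.7455 = -0.3465.
x_2 = (-3.8080 − 1.6836·(-0.3465))/5.1566 = -0.6253.
x_1 = (-2.1320 − 0.6396·(-0.6253) + 1.0660·(-0.3465))/4.6904 = -0.4480.

x = (-0.4480, -0.6253, -0.3465)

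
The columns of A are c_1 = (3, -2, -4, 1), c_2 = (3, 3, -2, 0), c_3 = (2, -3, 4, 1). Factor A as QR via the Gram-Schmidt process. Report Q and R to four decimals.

Q = [[0.5477, 0.4482, 0.6797], [-0.3651, 0.8808, -0.2321], [-0.7303, -0.1258, 0.6714], [0.1826, -0.0865, 0.1824]], R = [[5.4772, 2.0083, -0.5477], [0.0000, 4.2387, -2.3356], [0.0000, 0.0000, 4.9239]]

c_1 = (3, -2, -4, 1); ‖c_1‖ = 5.4772, so e_1 = (0.5477, -0.3651, -0.7303, 0.1826).
e_1·c_2 = 0.5477·3 + (-0.3651)·3 + (-0.7303)·(-2) + 0.1826·0 = 2.0083.
u_2 = c_2 − 2.0083·e_1 = (1.9000, 3.7333, -0.5333, -0.3667).
‖u_2‖ = 4.2387, so e_2 = (0.4482, 0.8808, -0.1258, -0.0865).
e_1·c_3 = 0.5477·2 + (-0.3651)·(-3) + (-0.7303)·4 + 0.1826·1 = -0.5477; e_2·c_3 = 0.4482·2 + 0.8808·(-3) + (-0.1258)·4 + (-0.0865)·1 = -2.3356.
u_3 = c_3 + 0.5477·e_1 + 2.3356·e_2 = (3.3469, -1.1429, 3.3061, 0.8980).
‖u_3‖ = 4.9239, so e_3 = (0.6797, -0.2321, 0.6714, 0.1824).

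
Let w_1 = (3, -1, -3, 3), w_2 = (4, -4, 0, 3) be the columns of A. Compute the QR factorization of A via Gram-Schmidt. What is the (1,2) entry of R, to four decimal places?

e_1 = w_1/‖w_1‖ = (3, -1, -3, 3)/5.2915 = (0.5669, -0.1890, -0.5669, 0.5669).
r_{12} = e_1·w_2 = 4.7246.

r_{12} = 4.7246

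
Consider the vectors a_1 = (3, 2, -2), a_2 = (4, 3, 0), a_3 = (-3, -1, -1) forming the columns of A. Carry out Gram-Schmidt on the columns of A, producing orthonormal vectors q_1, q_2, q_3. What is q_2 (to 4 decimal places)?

q_1 = a_1/‖a_1‖ = (3, 2, -2)/4.1231 = (0.7276, 0.4851, -0.4851).
r_{12} = q_1·a_2 = 4.3656.
u_2 = a_2 − 4.3656·q_1 = (0.8235, 0.8824, 2.1176).
‖u_2‖ = 2.4375, so q_2 = (0.3379, 0.3620, 0.8688).

q_2 = (0.3379, 0.3620, 0.8688)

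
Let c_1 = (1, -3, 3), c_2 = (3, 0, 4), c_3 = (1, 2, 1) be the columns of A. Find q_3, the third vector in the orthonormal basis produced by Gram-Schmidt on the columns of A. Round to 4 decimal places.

q_3 = (-0.7589, 0.3162, 0.5692)

q_1 = c_1/‖c_1‖ = (1, -3, 3)/4.3589 = (0.2294, -0.6882, 0.6882).
r_{12} = q_1·c_2 = 3.4412.
u_2 = c_2 − 3.4412·q_1 = (2.2105, 2.3684, 1.6316).
‖u_2‖ = 3.6274, so q_2 = (0.6094, 0.6529, 0.4498).
r_{13} = q_1·c_3 = -0.4588; r_{23} = q_2·c_3 = 2.3651.
u_3 = c_3 + 0.4588·q_1 − 2.3651·q_2 = (-0.3360, 0.1400, 0.2520).
‖u_3‖ = 0.4427, so q_3 = (-0.7589, 0.3162, 0.5692).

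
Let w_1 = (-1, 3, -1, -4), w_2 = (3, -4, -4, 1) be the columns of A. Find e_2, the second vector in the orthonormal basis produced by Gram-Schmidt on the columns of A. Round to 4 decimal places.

w_1 = (-1, 3, -1, -4); ‖w_1‖ = 5.1962, so e_1 = (-0.1925, 0.5774, -0.1925, -0.7698).
e_1·w_2 = (-0.1925)·3 + 0.5774·(-4) + (-0.1925)·(-4) + (-0.7698)·1 = -2.8868.
u_2 = w_2 + 2.8868·e_1 = (2.4444, -2.3333, -4.5556, -1.2222).
‖u_2‖ = 5.8023, so e_2 = (0.4213, -0.4021, -0.7851, -0.2106).

e_2 = (0.4213, -0.4021, -0.7851, -0.2106)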